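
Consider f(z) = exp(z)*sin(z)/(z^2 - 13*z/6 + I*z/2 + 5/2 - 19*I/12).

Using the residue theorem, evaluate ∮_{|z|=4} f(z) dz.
pi*(-18/25 - 6*I/25)*exp(2/3 - 3*I/2)*sin(2/3 - 3*I/2) + pi*(18/25 + 6*I/25)*exp(3/2 + I)*sin(3/2 + I)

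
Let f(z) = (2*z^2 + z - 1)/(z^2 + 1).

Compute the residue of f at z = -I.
Write f(z) = P(z)/Q(z) with P(z) = 2*z^2 + z - 1 and Q(z) = z^2 + 1.
The denominator factors as Q(z) = (z - I)*(z + I), so z = -I is a simple zero of Q and P is analytic there; z = -I is therefore a simple pole and
  Res(f, z₀) = P(z₀)/Q'(z₀).

Q'(z) = 2*z, so Q'(-I) = -2*I.
P(-I) = -3 - I.

Res(f, -I) = (-3 - I)/(-2*I) = 1/2 - 3*I/2

Final answer: 1/2 - 3*I/2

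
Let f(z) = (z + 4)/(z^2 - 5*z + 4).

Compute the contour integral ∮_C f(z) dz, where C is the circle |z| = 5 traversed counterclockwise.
By the residue theorem, ∮_C f(z) dz = 2πi · (sum of the residues of f at the poles inside |z| = 5).

The denominator factors as (z - 4)*(z - 1), so the singularities of f are simple poles at z = 4, z = 1.
  |4|² = 16 < 25 = 5², so this pole is inside the contour.
  |1|² = 1 < 25 = 5², so this pole is inside the contour.

With P(z) = z + 4 and Q(z) = z^2 - 5*z + 4, each pole is simple, so Res(f, z₀) = P(z₀)/Q'(z₀) with Q'(z) = 2*z - 5.
  Res(f, 4) = P(4)/Q'(4) = (8)/(3) = 8/3
  Res(f, 1) = P(1)/Q'(1) = (5)/(-3) = -5/3

Sum of residues inside C: 1
∮_C f(z) dz = 2πi · (1) = 2*I*pi

Final answer: 2*I*pi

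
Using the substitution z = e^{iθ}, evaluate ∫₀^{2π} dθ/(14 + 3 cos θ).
2*sqrt(187)*pi/187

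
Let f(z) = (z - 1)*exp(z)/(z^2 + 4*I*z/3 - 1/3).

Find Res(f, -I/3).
Write f(z) = P(z)/Q(z) with P(z) = (z - 1)*exp(z) and Q(z) = z^2 + 4*I*z/3 - 1/3.
The denominator factors as Q(z) = (z + I)*(z + I/3), so z = -I/3 is a simple zero of Q and P is analytic there; z = -I/3 is therefore a simple pole and
  Res(f, z₀) = P(z₀)/Q'(z₀).

Q'(z) = 2*z + 4*I/3, so Q'(-I/3) = 2*I/3.
P(-I/3) = (-1 - I/3)*exp(-I/3).

Res(f, -I/3) = ((-1 - I/3)*exp(-I/3))/(2*I/3) = (-1/2 + 3*I/2)*exp(-I/3)

Final answer: (-1/2 + 3*I/2)*exp(-I/3)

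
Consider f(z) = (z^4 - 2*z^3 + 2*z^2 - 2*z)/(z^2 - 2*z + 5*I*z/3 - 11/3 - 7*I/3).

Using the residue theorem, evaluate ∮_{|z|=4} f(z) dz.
pi*(698/27 + 12*I)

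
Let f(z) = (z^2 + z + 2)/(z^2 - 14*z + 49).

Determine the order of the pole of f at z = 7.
Factor the denominator:
  z^2 - 14*z + 49 = (z - 7)^2

The numerator P(z) = z^2 + z + 2 has P(7) = 58 ≠ 0, so no factor of (z - 7) cancels.
Near z = 7 we can therefore write f(z) = g(z)/(z - 7)^2 with g analytic at 7 and g(7) ≠ 0 (g is just the numerator).

Hence z = 7 is a pole of order 2.

Final answer: 2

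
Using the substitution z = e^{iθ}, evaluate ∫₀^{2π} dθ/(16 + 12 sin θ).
sqrt(7)*pi/14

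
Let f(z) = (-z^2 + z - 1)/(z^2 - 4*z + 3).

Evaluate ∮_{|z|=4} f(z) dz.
By the residue theorem, ∮_C f(z) dz = 2πi · (sum of the residues of f at the poles inside |z| = 4).

The denominator factors as (z - 1)*(z - 3), so the singularities of f are simple poles at z = 1, z = 3.
  |1|² = 1 < 16 = 4², so this pole is inside the contour.
  |3|² = 9 < 16 = 4², so this pole is inside the contour.

With P(z) = -z^2 + z - 1 and Q(z) = z^2 - 4*z + 3, each pole is simple, so Res(f, z₀) = P(z₀)/Q'(z₀) with Q'(z) = 2*z - 4.
  Res(f, 1) = P(1)/Q'(1) = (-1)/(-2) = 1/2
  Res(f, 3) = P(3)/Q'(3) = (-7)/(2) = -7/2

Sum of residues inside C: -3
∮_C f(z) dz = 2πi · (-3) = -6*I*pi

Final answer: -6*I*pi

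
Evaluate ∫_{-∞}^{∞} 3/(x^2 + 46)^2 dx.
Let f(z) = 3/(z^2 + 46)^2. The denominator has no real zeros and deg Q - deg P = 4 ≥ 2, so the integral of f over the upper semicircle |z| = R tends to 0 as R → ∞. Closing the contour in the upper half-plane,
  ∫_{-∞}^{∞} f(x) dx = 2πi · Σ Res(f, z_k)  over the poles with Im z_k > 0.

Zeros of the denominator: z^2 + 46 = 0 gives z = ±sqrt(46)*I.
Upper half-plane: z = sqrt(46)*I (a pole of order 2).

Write f(z) = g(z)/(z - sqrt(46)*I)^2 with g(z) = 3/(z + sqrt(46)*I)^2. For a double pole, Res(f, z₀) = g'(z₀):
  g'(z) = -6/(z + sqrt(46)*I)^3
  Res(f, sqrt(46)*I) = g'(sqrt(46)*I) = -3*sqrt(46)*I/8464

∫_{-∞}^{∞} f(x) dx = 2πi · (-3*sqrt(46)*I/8464) = 3*sqrt(46)*pi/4232

Final answer: 3*sqrt(46)*pi/4232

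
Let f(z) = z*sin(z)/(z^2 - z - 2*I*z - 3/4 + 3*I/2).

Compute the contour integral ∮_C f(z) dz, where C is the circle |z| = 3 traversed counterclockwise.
By the residue theorem, ∮_C f(z) dz = 2πi · (sum of the residues of f at the poles inside |z| = 3).

The denominator factors as (z - 1 - I/2)*(z - 3*I/2), so the singularities of f are simple poles at z = 1 + I/2, z = 3*I/2.
  |1 + I/2|² = 5/4 < 9 = 3², so this pole is inside the contour.
  |3*I/2|² = 9/4 < 9 = 3², so this pole is inside the contour.

With P(z) = z*sin(z) and Q(z) = z^2 - z - 2*I*z - 3/4 + 3*I/2, each pole is simple, so Res(f, z₀) = P(z₀)/Q'(z₀) with Q'(z) = 2*z - 1 - 2*I.
  Res(f, 1 + I/2) = P(1 + I/2)/Q'(1 + I/2) = ((1 + I/2)*sin(1 + I/2))/(1 - I) = (1/4 + 3*I/4)*sin(1 + I/2)
  Res(f, 3*I/2) = P(3*I/2)/Q'(3*I/2) = (-3*sinh(3/2)/2)/(-1 + I) = (3/4 + 3*I/4)*sinh(3/2)

Sum of residues inside C: (1/4 + 3*I/4)*sin(1 + I/2) + (3/4 + 3*I/4)*sinh(3/2)
∮_C f(z) dz = 2πi · ((1/4 + 3*I/4)*sin(1 + I/2) + (3/4 + 3*I/4)*sinh(3/2)) = pi*(-3/2 + I/2)*sin(1 + I/2) + pi*(-3/2 + 3*I/2)*sinh(3/2)

Final answer: pi*(-3/2 + I/2)*sin(1 + I/2) + pi*(-3/2 + 3*I/2)*sinh(3/2)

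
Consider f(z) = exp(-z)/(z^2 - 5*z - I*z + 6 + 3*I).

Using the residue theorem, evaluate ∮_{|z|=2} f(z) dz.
By the residue theorem, ∮_C f(z) dz = 2πi · (sum of the residues of f at the poles inside |z| = 2).

The denominator factors as (z - 2 - I)*(z - 3), so the singularities of f are simple poles at z = 2 + I, z = 3.
  |2 + I|² = 5 > 4 = 2², so this pole is outside the contour.
  |3|² = 9 > 4 = 2², so this pole is outside the contour.

No pole lies inside the contour, so f is analytic on and inside C and the integral is 0 (Cauchy's theorem).

Final answer: 0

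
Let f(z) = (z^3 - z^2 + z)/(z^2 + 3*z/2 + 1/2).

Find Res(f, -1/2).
-7/4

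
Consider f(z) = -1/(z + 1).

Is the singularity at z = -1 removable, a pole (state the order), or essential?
Write f(z) = g(z)/(z + 1) with g(z) = -1.
g is entire and g(-1) = -1 ≠ 0, so no factor of (z + 1) cancels: the Laurent expansion of f about z = -1 starts at the power -1, i.e. lim_{z→z₀} (z - z₀) f(z) = -1 is finite and nonzero.
So z = -1 is a pole of order 1.

Final answer: pole of order 1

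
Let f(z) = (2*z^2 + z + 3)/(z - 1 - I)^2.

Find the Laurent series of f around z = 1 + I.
Put w = z - (1 + I), i.e. z = w + 1 + I. The denominator is w^2, so it suffices to rewrite the numerator in powers of w.

P(z) = 2*z^2 + z + 3
P(w + 1 + I) = 4 + 5*I + (5 + 4*I)*w + 2*w^2

Dividing each term by w^2:
  f = (4 + 5*I)/w^2 + (5 + 4*I)/w + 2

Substituting back w = z - 1 - I:
  f(z) = (4 + 5*I)/(z - 1 - I)^2 + (5 + 4*I)/(z - 1 - I) + 2

The series is finite because the numerator is a polynomial; the negative powers form the principal part, and the coefficient of 1/(z - 1 - I) gives Res(f, 1 + I) = 5 + 4*I.

Final answer: (4 + 5*I)/(z - 1 - I)^2 + (5 + 4*I)/(z - 1 - I) + 2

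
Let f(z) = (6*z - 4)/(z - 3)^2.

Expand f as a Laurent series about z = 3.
Put w = z - (3), i.e. z = w + 3. The denominator is w^2, so it suffices to rewrite the numerator in powers of w.

P(z) = 6*z - 4
P(w + 3) = 14 + 6*w

Dividing each term by w^2:
  f = 14/w^2 + 6/w

Substituting back w = z - 3:
  f(z) = 14/(z - 3)^2 + 6/(z - 3)

The series is finite because the numerator is a polynomial; the negative powers form the principal part, and the coefficient of 1/(z - 3) gives Res(f, 3) = 6.

Final answer: 14/(z - 3)^2 + 6/(z - 3)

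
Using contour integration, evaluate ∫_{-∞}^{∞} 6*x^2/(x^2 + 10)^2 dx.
3*sqrt(10)*pi/10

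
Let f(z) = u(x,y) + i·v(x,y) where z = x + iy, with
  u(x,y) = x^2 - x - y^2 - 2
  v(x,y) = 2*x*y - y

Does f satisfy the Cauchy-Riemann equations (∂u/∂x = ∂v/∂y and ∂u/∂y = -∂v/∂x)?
∂u/∂x = 2*x - 1
∂v/∂y = 2*x - 1
∂u/∂y = -2*y
∂v/∂x = 2*y
∂u/∂x = ∂v/∂y and ∂u/∂y = -∂v/∂x hold identically; f is analytic.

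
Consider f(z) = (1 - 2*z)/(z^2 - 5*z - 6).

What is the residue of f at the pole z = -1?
Write f(z) = P(z)/Q(z) with P(z) = 1 - 2*z and Q(z) = z^2 - 5*z - 6.
The denominator factors as Q(z) = (z + 1)*(z - 6), so z = -1 is a simple zero of Q and P is analytic there; z = -1 is therefore a simple pole and
  Res(f, z₀) = P(z₀)/Q'(z₀).

Q'(z) = 2*z - 5, so Q'(-1) = -7.
P(-1) = 3.

Res(f, -1) = (3)/(-7) = -3/7

Final answer: -3/7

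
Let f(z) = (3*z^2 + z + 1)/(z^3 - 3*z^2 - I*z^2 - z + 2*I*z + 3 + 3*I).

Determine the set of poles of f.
{-1, 1 + I, 3}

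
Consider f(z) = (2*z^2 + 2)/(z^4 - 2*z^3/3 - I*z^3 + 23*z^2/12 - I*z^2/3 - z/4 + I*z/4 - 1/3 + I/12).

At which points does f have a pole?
The singularities of f are the zeros of the denominator. Factoring,
  z^4 - 2*z^3/3 - I*z^3 + 23*z^2/12 - I*z^2/3 - z/4 + I*z/4 - 1/3 + I/12 = (z - 1/2 - 2*I)*(z - 1/2)*(z + 1/3)*(z + I)
so the candidates are z = 1/2 + 2*I, z = 1/2, z = -1/3, z = -I.

Check the numerator P(z) = 2*z^2 + 2 at each one:
  P(1/2 + 2*I) = -11/2 + 4*I ≠ 0, so z = 1/2 + 2*I is a (simple) pole.
  P(1/2) = 5/2 ≠ 0, so z = 1/2 is a (simple) pole.
  P(-1/3) = 20/9 ≠ 0, so z = -1/3 is a (simple) pole.
  P(-I) = 0, so the factor (z + I) cancels and z = -I is only a removable singularity, not a pole.

Poles of f: {-1/3, 1/2, 1/2 + 2*I}

Final answer: {-1/3, 1/2, 1/2 + 2*I}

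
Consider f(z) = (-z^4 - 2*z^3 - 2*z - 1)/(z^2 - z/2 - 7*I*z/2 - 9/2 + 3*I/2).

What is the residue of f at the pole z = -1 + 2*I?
46/13 + 134*I/13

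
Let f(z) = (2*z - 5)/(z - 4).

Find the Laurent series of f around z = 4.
3/(z - 4) + 2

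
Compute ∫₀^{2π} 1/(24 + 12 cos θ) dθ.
Let J = ∫₀^{2π} dθ/(24 + 12 cos θ).
Put z = e^{iθ}: then cos θ = (z + 1/z)/2, dθ = dz/(iz), and z runs once counterclockwise around |z| = 1:
  J = ∮_{|z|=1} 1/(24 + 12*(z + 1/z)/2) · dz/(iz) = (2/i) ∮_{|z|=1} dz/(12*z^2 + 48*z + 12).
The roots of 12*z^2 + 48*z + 12 are z = (-24 ± sqrt(24^2 - 12^2))/12, with sqrt(432) = 12*sqrt(3); their product is 1, so only z₊ = -2 + sqrt(3) lies inside the unit circle (z₋ = -2 - sqrt(3) lies outside).
z₊ is a simple zero of q(z) = 12*z^2 + 48*z + 12, so Res(1/q, z₊) = 1/q'(z₊) with q'(z) = 24*z + 48; and q'(z₊) = 12*(z₊ - z₋) = 24*sqrt(3).
Therefore J = (2/i) · 2πi · 1/(24*sqrt(3)) = 2*pi/(12*sqrt(3)) = sqrt(3)*pi/18

Final answer: sqrt(3)*pi/18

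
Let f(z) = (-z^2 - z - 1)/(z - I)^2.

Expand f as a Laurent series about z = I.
Put w = z - (I), i.e. z = w + I. The denominator is w^2, so it suffices to rewrite the numerator in powers of w.

P(z) = -z^2 - z - 1
P(w + I) = -I + (-1 - 2*I)*w - w^2

Dividing each term by w^2:
  f = -I/w^2 + (-1 - 2*I)/w - 1

Substituting back w = z - I:
  f(z) = -I/(z - I)^2 + (-1 - 2*I)/(z - I) - 1

The series is finite because the numerator is a polynomial; the negative powers form the principal part, and the coefficient of 1/(z - I) gives Res(f, I) = -1 - 2*I.

Final answer: -I/(z - I)^2 + (-1 - 2*I)/(z - I) - 1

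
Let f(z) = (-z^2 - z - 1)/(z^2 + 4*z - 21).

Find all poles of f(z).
{-7, 3}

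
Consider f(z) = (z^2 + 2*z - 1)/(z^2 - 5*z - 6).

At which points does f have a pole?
The singularities of f are the zeros of the denominator. Factoring,
  z^2 - 5*z - 6 = (z - 6)*(z + 1)
so the candidates are z = 6, z = -1.

Check the numerator P(z) = z^2 + 2*z - 1 at each one:
  P(6) = 47 ≠ 0, so z = 6 is a (simple) pole.
  P(-1) = -2 ≠ 0, so z = -1 is a (simple) pole.

Poles of f: {-1, 6}

Final answer: {-1, 6}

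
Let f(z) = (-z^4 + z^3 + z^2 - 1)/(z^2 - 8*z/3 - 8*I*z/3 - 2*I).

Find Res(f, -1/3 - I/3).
Write f(z) = P(z)/Q(z) with P(z) = -z^4 + z^3 + z^2 - 1 and Q(z) = z^2 - 8*z/3 - 8*I*z/3 - 2*I.
The denominator factors as Q(z) = (z - 3 - 3*I)*(z + 1/3 + I/3), so z = -1/3 - I/3 is a simple zero of Q and P is analytic there; z = -1/3 - I/3 is therefore a simple pole and
  Res(f, z₀) = P(z₀)/Q'(z₀).

Q'(z) = 2*z - 8/3 - 8*I/3, so Q'(-1/3 - I/3) = -10/3 - 10*I/3.
P(-1/3 - I/3) = -71/81 + 4*I/27.

Res(f, -1/3 - I/3) = (-71/81 + 4*I/27)/(-10/3 - 10*I/3) = 59/540 - 83*I/540

Final answer: 59/540 - 83*I/540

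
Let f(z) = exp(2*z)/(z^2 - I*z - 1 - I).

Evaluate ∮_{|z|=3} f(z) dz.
By the residue theorem, ∮_C f(z) dz = 2πi · (sum of the residues of f at the poles inside |z| = 3).

The denominator factors as (z - 1 - I)*(z + 1), so the singularities of f are simple poles at z = 1 + I, z = -1.
  |1 + I|² = 2 < 9 = 3², so this pole is inside the contour.
  |-1|² = 1 < 9 = 3², so this pole is inside the contour.

With P(z) = exp(2*z) and Q(z) = z^2 - I*z - 1 - I, each pole is simple, so Res(f, z₀) = P(z₀)/Q'(z₀) with Q'(z) = 2*z - I.
  Res(f, 1 + I) = P(1 + I)/Q'(1 + I) = (exp(2 + 2*I))/(2 + I) = (2/5 - I/5)*exp(2 + 2*I)
  Res(f, -1) = P(-1)/Q'(-1) = (exp(-2))/(-2 - I) = (-2/5 + I/5)*exp(-2)

Sum of residues inside C: (-2/5 + I/5)*exp(-2) + (2/5 - I/5)*exp(2 + 2*I)
∮_C f(z) dz = 2πi · ((-2/5 + I/5)*exp(-2) + (2/5 - I/5)*exp(2 + 2*I)) = pi*(-2/5 - 4*I/5)*exp(-2) + pi*(2/5 + 4*I/5)*exp(2 + 2*I)

Final answer: pi*(-2/5 - 4*I/5)*exp(-2) + pi*(2/5 + 4*I/5)*exp(2 + 2*I)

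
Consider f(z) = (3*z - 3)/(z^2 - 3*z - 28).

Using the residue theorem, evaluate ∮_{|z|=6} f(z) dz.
By the residue theorem, ∮_C f(z) dz = 2πi · (sum of the residues of f at the poles inside |z| = 6).

The denominator factors as (z - 7)*(z + 4), so the singularities of f are simple poles at z = 7, z = -4.
  |7|² = 49 > 36 = 6², so this pole is outside the contour.
  |-4|² = 16 < 36 = 6², so this pole is inside the contour.

With P(z) = 3*z - 3 and Q(z) = z^2 - 3*z - 28, each pole is simple, so Res(f, z₀) = P(z₀)/Q'(z₀) with Q'(z) = 2*z - 3.
  Res(f, -4) = P(-4)/Q'(-4) = (-15)/(-11) = 15/11

∮_C f(z) dz = 2πi · (15/11) = 30*I*pi/11

Final answer: 30*I*pi/11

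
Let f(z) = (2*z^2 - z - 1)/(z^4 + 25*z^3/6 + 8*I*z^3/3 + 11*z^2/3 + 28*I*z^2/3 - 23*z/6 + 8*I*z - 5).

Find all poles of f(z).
The singularities of f are the zeros of the denominator. Factoring,
  z^4 + 25*z^3/6 + 8*I*z^3/3 + 11*z^2/3 + 28*I*z^2/3 - 23*z/6 + 8*I*z - 5 = (z - 1/3 + 2*I/3)*(z + 1 + 2*I)*(z + 2)*(z + 3/2)
so the candidates are z = 1/3 - 2*I/3, z = -1 - 2*I, z = -2, z = -3/2.

Check the numerator P(z) = 2*z^2 - z - 1 at each one:
  P(1/3 - 2*I/3) = -2 - 2*I/9 ≠ 0, so z = 1/3 - 2*I/3 is a (simple) pole.
  P(-1 - 2*I) = -6 + 10*I ≠ 0, so z = -1 - 2*I is a (simple) pole.
  P(-2) = 9 ≠ 0, so z = -2 is a (simple) pole.
  P(-3/2) = 5 ≠ 0, so z = -3/2 is a (simple) pole.

Poles of f: {-2, -3/2, -1 - 2*I, 1/3 - 2*I/3}

Final answer: {-2, -3/2, -1 - 2*I, 1/3 - 2*I/3}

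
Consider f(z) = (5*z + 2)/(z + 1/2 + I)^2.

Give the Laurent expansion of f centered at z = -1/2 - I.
(-1/2 - 5*I)/(z + 1/2 + I)^2 + 5/(z + 1/2 + I)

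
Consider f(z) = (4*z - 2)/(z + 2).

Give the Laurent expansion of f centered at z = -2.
-10/(z + 2) + 4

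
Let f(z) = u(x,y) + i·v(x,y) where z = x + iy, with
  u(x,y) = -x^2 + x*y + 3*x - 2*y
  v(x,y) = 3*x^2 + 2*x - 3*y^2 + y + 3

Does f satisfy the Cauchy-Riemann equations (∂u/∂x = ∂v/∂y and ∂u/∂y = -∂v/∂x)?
∂u/∂x = -2*x + y + 3
∂v/∂y = 1 - 6*y
∂u/∂y = x - 2
∂v/∂x = 6*x + 2
∂u/∂x ≠ ∂v/∂y and ∂u/∂y ≠ -∂v/∂x; the Cauchy-Riemann equations are not satisfied, so f is not analytic.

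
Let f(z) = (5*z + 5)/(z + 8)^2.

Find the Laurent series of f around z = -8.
-35/(z + 8)^2 + 5/(z + 8)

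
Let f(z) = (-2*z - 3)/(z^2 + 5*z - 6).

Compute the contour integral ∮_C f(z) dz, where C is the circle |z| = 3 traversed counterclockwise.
-10*I*pi/7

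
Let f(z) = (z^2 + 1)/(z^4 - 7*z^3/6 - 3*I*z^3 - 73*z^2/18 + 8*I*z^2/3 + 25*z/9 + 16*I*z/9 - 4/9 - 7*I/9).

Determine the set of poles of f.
The singularities of f are the zeros of the denominator. Factoring,
  z^4 - 7*z^3/6 - 3*I*z^3 - 73*z^2/18 + 8*I*z^2/3 + 25*z/9 + 16*I*z/9 - 4/9 - 7*I/9 = (z - 1/3 - I)*(z - 3/2 - I)*(z + 1 - I)*(z - 1/3)
so the candidates are z = 1/3 + I, z = 3/2 + I, z = -1 + I, z = 1/3.

Check the numerator P(z) = z^2 + 1 at each one:
  P(1/3 + I) = 1/9 + 2*I/3 ≠ 0, so z = 1/3 + I is a (simple) pole.
  P(3/2 + I) = 9/4 + 3*I ≠ 0, so z = 3/2 + I is a (simple) pole.
  P(-1 + I) = 1 - 2*I ≠ 0, so z = -1 + I is a (simple) pole.
  P(1/3) = 10/9 ≠ 0, so z = 1/3 is a (simple) pole.

Poles of f: {-1 + I, 1/3, 1/3 + I, 3/2 + I}

Final answer: {-1 + I, 1/3, 1/3 + I, 3/2 + I}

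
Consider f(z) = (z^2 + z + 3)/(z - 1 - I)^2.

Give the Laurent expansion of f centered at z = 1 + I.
Put w = z - (1 + I), i.e. z = w + 1 + I. The denominator is w^2, so it suffices to rewrite the numerator in powers of w.

P(z) = z^2 + z + 3
P(w + 1 + I) = 4 + 3*I + (3 + 2*I)*w + w^2

Dividing each term by w^2:
  f = (4 + 3*I)/w^2 + (3 + 2*I)/w + 1

Substituting back w = z - 1 - I:
  f(z) = (4 + 3*I)/(z - 1 - I)^2 + (3 + 2*I)/(z - 1 - I) + 1

The series is finite because the numerator is a polynomial; the negative powers form the principal part, and the coefficient of 1/(z - 1 - I) gives Res(f, 1 + I) = 3 + 2*I.

Final answer: (4 + 3*I)/(z - 1 - I)^2 + (3 + 2*I)/(z - 1 - I) + 1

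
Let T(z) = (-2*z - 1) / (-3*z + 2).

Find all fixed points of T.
T(z) = z means -2*z - 1 = z*(-3*z + 2), i.e.
  -3*z^2 + 4*z + 1 = 0.
Discriminant: (4)^2 - 4*(-3)*(1) = 28, so the roots are real.
  z = (-4 ± sqrt(28))/(2*(-3))
Fixed points: {2/3 - sqrt(7)/3, 2/3 + sqrt(7)/3}

Final answer: {2/3 - sqrt(7)/3, 2/3 + sqrt(7)/3}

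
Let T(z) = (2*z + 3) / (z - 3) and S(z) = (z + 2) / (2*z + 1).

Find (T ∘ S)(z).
(-8*z - 7)/(5*z + 1)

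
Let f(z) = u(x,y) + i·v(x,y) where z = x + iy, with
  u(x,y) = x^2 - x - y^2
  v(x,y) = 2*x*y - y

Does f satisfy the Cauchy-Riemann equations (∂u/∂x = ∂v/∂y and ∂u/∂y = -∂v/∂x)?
∂u/∂x = 2*x - 1
∂v/∂y = 2*x - 1
∂u/∂y = -2*y
∂v/∂x = 2*y
∂u/∂x = ∂v/∂y and ∂u/∂y = -∂v/∂x hold identically; f is analytic.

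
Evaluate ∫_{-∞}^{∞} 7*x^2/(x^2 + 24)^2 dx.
Let f(z) = 7*z^2/(z^2 + 24)^2. The denominator has no real zeros and deg Q - deg P = 2 ≥ 2, so the integral of f over the upper semicircle |z| = R tends to 0 as R → ∞. Closing the contour in the upper half-plane,
  ∫_{-∞}^{∞} f(x) dx = 2πi · Σ Res(f, z_k)  over the poles with Im z_k > 0.

Zeros of the denominator: z^2 + 24 = 0 gives z = ±2*sqrt(6)*I.
Upper half-plane: z = 2*sqrt(6)*I (a pole of order 2).

Write f(z) = g(z)/(z - 2*sqrt(6)*I)^2 with g(z) = 7*z^2/(z + 2*sqrt(6)*I)^2. For a double pole, Res(f, z₀) = g'(z₀):
  g'(z) = 28*sqrt(6)*I*z/(z + 2*sqrt(6)*I)^3
  Res(f, 2*sqrt(6)*I) = g'(2*sqrt(6)*I) = -7*sqrt(6)*I/48

∫_{-∞}^{∞} f(x) dx = 2πi · (-7*sqrt(6)*I/48) = 7*sqrt(6)*pi/24

Final answer: 7*sqrt(6)*pi/24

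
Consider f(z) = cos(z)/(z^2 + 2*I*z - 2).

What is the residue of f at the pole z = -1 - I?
-cos(1 + I)/2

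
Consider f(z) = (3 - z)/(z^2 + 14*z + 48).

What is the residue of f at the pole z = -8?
Write f(z) = P(z)/Q(z) with P(z) = 3 - z and Q(z) = z^2 + 14*z + 48.
The denominator factors as Q(z) = (z + 8)*(z + 6), so z = -8 is a simple zero of Q and P is analytic there; z = -8 is therefore a simple pole and
  Res(f, z₀) = P(z₀)/Q'(z₀).

Q'(z) = 2*z + 14, so Q'(-8) = -2.
P(-8) = 11.

Res(f, -8) = (11)/(-2) = -11/2

Final answer: -11/2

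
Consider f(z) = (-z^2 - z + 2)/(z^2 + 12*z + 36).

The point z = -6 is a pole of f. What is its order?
Factor the denominator:
  z^2 + 12*z + 36 = (z + 6)^2

The numerator P(z) = -z^2 - z + 2 has P(-6) = -28 ≠ 0, so no factor of (z + 6) cancels.
Near z = -6 we can therefore write f(z) = g(z)/(z + 6)^2 with g analytic at -6 and g(-6) ≠ 0 (g is just the numerator).

Hence z = -6 is a pole of order 2.

Final answer: 2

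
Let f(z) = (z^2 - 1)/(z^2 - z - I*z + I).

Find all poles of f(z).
The singularities of f are the zeros of the denominator. Factoring,
  z^2 - z - I*z + I = (z - 1)*(z - I)
so the candidates are z = 1, z = I.

Check the numerator P(z) = z^2 - 1 at each one:
  P(1) = 0, so the factor (z - 1) cancels and z = 1 is only a removable singularity, not a pole.
  P(I) = -2 ≠ 0, so z = I is a (simple) pole.

Poles of f: {I}

Final answer: {I}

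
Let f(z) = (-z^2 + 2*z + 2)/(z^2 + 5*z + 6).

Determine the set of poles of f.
The singularities of f are the zeros of the denominator. Factoring,
  z^2 + 5*z + 6 = (z + 2)*(z + 3)
so the candidates are z = -2, z = -3.

Check the numerator P(z) = -z^2 + 2*z + 2 at each one:
  P(-2) = -6 ≠ 0, so z = -2 is a (simple) pole.
  P(-3) = -13 ≠ 0, so z = -3 is a (simple) pole.

Poles of f: {-3, -2}

Final answer: {-3, -2}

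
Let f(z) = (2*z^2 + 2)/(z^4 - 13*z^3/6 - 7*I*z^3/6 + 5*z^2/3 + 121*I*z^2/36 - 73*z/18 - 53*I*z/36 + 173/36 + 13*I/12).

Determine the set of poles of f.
{-1/2 + 2*I, -1/3 - I, 1 + I/2, 2 - I/3}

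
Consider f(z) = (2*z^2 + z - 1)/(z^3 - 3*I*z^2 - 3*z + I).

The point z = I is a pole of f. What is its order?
Factor the denominator:
  z^3 - 3*I*z^2 - 3*z + I = (z - I)^3

The numerator P(z) = 2*z^2 + z - 1 has P(I) = -3 + I ≠ 0, so no factor of (z - I) cancels.
Near z = I we can therefore write f(z) = g(z)/(z - I)^3 with g analytic at I and g(I) ≠ 0 (g is just the numerator).

Hence z = I is a pole of order 3.

Final answer: 3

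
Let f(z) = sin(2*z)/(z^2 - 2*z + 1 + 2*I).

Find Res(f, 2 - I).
(1/4 + I/4)*sin(4 - 2*I)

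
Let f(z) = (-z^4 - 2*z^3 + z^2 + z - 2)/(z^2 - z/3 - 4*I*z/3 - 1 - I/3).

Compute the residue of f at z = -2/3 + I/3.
Write f(z) = P(z)/Q(z) with P(z) = -z^4 - 2*z^3 + z^2 + z - 2 and Q(z) = z^2 - z/3 - 4*I*z/3 - 1 - I/3.
The denominator factors as Q(z) = (z + 2/3 - I/3)*(z - 1 - I), so z = -2/3 + I/3 is a simple zero of Q and P is analytic there; z = -2/3 + I/3 is therefore a simple pole and
  Res(f, z₀) = P(z₀)/Q'(z₀).

Q'(z) = 2*z - 1/3 - 4*I/3, so Q'(-2/3 + I/3) = -5/3 - 2*I/3.
P(-2/3 + I/3) = -170/81 - 17*I/27.

Res(f, -2/3 + I/3) = (-170/81 - 17*I/27)/(-5/3 - 2*I/3) = 952/783 - 85*I/783

Final answer: 952/783 - 85*I/783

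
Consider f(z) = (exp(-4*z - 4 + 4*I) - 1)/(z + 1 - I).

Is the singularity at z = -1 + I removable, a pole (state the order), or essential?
removable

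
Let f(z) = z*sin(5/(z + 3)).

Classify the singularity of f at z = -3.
essential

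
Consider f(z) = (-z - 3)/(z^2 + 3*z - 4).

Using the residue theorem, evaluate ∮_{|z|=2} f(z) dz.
By the residue theorem, ∮_C f(z) dz = 2πi · (sum of the residues of f at the poles inside |z| = 2).

The denominator factors as (z - 1)*(z + 4), so the singularities of f are simple poles at z = 1, z = -4.
  |1|² = 1 < 4 = 2², so this pole is inside the contour.
  |-4|² = 16 > 4 = 2², so this pole is outside the contour.

With P(z) = -z - 3 and Q(z) = z^2 + 3*z - 4, each pole is simple, so Res(f, z₀) = P(z₀)/Q'(z₀) with Q'(z) = 2*z + 3.
  Res(f, 1) = P(1)/Q'(1) = (-4)/(5) = -4/5

∮_C f(z) dz = 2πi · (-4/5) = -8*I*pi/5

Final answer: -8*I*pi/5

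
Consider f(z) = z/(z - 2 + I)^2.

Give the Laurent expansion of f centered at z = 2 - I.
Put w = z - (2 - I), i.e. z = w + 2 - I. The denominator is w^2, so it suffices to rewrite the numerator in powers of w.

P(z) = z
P(w + 2 - I) = 2 - I + w

Dividing each term by w^2:
  f = (2 - I)/w^2 + 1/w

Substituting back w = z - 2 + I:
  f(z) = (2 - I)/(z - 2 + I)^2 + 1/(z - 2 + I)

The series is finite because the numerator is a polynomial; the negative powers form the principal part, and the coefficient of 1/(z - 2 + I) gives Res(f, 2 - I) = 1.

Final answer: (2 - I)/(z - 2 + I)^2 + 1/(z - 2 + I)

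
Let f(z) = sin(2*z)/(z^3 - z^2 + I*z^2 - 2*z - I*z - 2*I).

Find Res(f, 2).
Write f(z) = P(z)/Q(z) with P(z) = sin(2*z) and Q(z) = z^3 - z^2 + I*z^2 - 2*z - I*z - 2*I.
The denominator factors as Q(z) = (z - 2)*(z + 1)*(z + I), so z = 2 is a simple zero of Q and P is analytic there; z = 2 is therefore a simple pole and
  Res(f, z₀) = P(z₀)/Q'(z₀).

Q'(z) = 3*z^2 - 2*z + 2*I*z - 2 - I, so Q'(2) = 6 + 3*I.
P(2) = sin(4).

Res(f, 2) = (sin(4))/(6 + 3*I) = (2/15 - I/15)*sin(4)

Final answer: (2/15 - I/15)*sin(4)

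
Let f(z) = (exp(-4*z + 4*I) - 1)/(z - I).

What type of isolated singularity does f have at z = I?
Let u = z - I. The exponent is -4*z + 4*I = -4u, so
  f = (e^(-4u) - 1)/u = ((-4u) + (-4u)^2/2 + (-4u)^3/6 + ...)/u = -4 + (8)*u + (-32/3)*u^2 + ...
The Laurent expansion about u = 0 has no negative powers; equivalently lim_{z→I} f(z) = -4 exists and is finite.
So the singularity is removable.

Final answer: removable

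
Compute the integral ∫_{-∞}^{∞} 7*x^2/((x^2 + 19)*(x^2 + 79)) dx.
7*pi*(-sqrt(19) + sqrt(79))/60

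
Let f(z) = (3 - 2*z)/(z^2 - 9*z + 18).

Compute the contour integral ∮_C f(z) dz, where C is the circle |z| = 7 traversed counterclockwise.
-4*I*pi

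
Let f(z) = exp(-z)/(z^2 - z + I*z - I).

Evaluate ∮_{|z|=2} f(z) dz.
pi*(-1 - I)*exp(I) + pi*(1 + I)*exp(-1)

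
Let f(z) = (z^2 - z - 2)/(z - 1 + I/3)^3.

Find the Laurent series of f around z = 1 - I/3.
Put w = z - (1 - I/3), i.e. z = w + 1 - I/3. The denominator is w^3, so it suffices to rewrite the numerator in powers of w.

P(z) = z^2 - z - 2
P(w + 1 - I/3) = -19/9 - I/3 + (1 - 2*I/3)*w + w^2

Dividing each term by w^3:
  f = (-19/9 - I/3)/w^3 + (1 - 2*I/3)/w^2 + 1/w

Substituting back w = z - 1 + I/3:
  f(z) = (-19/9 - I/3)/(z - 1 + I/3)^3 + (1 - 2*I/3)/(z - 1 + I/3)^2 + 1/(z - 1 + I/3)

The series is finite because the numerator is a polynomial; the negative powers form the principal part, and the coefficient of 1/(z - 1 + I/3) gives Res(f, 1 - I/3) = 1.

Final answer: (-19/9 - I/3)/(z - 1 + I/3)^3 + (1 - 2*I/3)/(z - 1 + I/3)^2 + 1/(z - 1 + I/3)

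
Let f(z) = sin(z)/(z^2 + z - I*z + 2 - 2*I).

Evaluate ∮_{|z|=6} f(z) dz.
By the residue theorem, ∮_C f(z) dz = 2πi · (sum of the residues of f at the poles inside |z| = 6).

The denominator factors as (z - 2*I)*(z + 1 + I), so the singularities of f are simple poles at z = 2*I, z = -1 - I.
  |2*I|² = 4 < 36 = 6², so this pole is inside the contour.
  |-1 - I|² = 2 < 36 = 6², so this pole is inside the contour.

With P(z) = sin(z) and Q(z) = z^2 + z - I*z + 2 - 2*I, each pole is simple, so Res(f, z₀) = P(z₀)/Q'(z₀) with Q'(z) = 2*z + 1 - I.
  Res(f, 2*I) = P(2*I)/Q'(2*I) = (I*sinh(2))/(1 + 3*I) = (3/10 + I/10)*sinh(2)
  Res(f, -1 - I) = P(-1 - I)/Q'(-1 - I) = (-sin(1 + I))/(-1 - 3*I) = (1/10 - 3*I/10)*sin(1 + I)

Sum of residues inside C: (1/10 - 3*I/10)*sin(1 + I) + (3/10 + I/10)*sinh(2)
∮_C f(z) dz = 2πi · ((1/10 - 3*I/10)*sin(1 + I) + (3/10 + I/10)*sinh(2)) = pi*(3/5 + I/5)*sin(1 + I) + pi*(-1/5 + 3*I/5)*sinh(2)

Final answer: pi*(3/5 + I/5)*sin(1 + I) + pi*(-1/5 + 3*I/5)*sinh(2)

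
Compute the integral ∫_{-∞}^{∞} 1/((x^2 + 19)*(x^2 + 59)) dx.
Let f(z) = 1/((z^2 + 19)*(z^2 + 59)). The denominator has no real zeros and deg Q - deg P = 4 ≥ 2, so the integral of f over the upper semicircle |z| = R tends to 0 as R → ∞. Closing the contour in the upper half-plane,
  ∫_{-∞}^{∞} f(x) dx = 2πi · Σ Res(f, z_k)  over the poles with Im z_k > 0.

Zeros of the denominator: z^2 + 59 = 0 gives z = ±sqrt(59)*I; z^2 + 19 = 0 gives z = ±sqrt(19)*I.
Upper half-plane: z = sqrt(19)*I, z = sqrt(59)*I (simple).

Each pole is a simple zero of Q(z) = z^4 + 78*z^2 + 1121, so Res(f, z₀) = P(z₀)/Q'(z₀) with P(z) = 1, Q'(z) = 4*z^3 + 156*z:
  Res(f, sqrt(19)*I) = (1)/(80*sqrt(19)*I) = -sqrt(19)*I/1520
  Res(f, sqrt(59)*I) = (1)/(-80*sqrt(59)*I) = sqrt(59)*I/4720

Sum of residues: I*(-sqrt(19)/1520 + sqrt(59)/4720)
∫_{-∞}^{∞} f(x) dx = 2πi · (I*(-sqrt(19)/1520 + sqrt(59)/4720)) = pi*(-19*sqrt(59) + 59*sqrt(19))/44840

Final answer: pi*(-19*sqrt(59) + 59*sqrt(19))/44840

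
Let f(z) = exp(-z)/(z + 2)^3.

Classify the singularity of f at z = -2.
pole of order 3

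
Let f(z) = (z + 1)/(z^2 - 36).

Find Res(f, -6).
Write f(z) = P(z)/Q(z) with P(z) = z + 1 and Q(z) = z^2 - 36.
The denominator factors as Q(z) = (z - 6)*(z + 6), so z = -6 is a simple zero of Q and P is analytic there; z = -6 is therefore a simple pole and
  Res(f, z₀) = P(z₀)/Q'(z₀).

Q'(z) = 2*z, so Q'(-6) = -12.
P(-6) = -5.

Res(f, -6) = (-5)/(-12) = 5/12

Final answer: 5/12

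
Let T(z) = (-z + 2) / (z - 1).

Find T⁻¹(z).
(z + 2)/(z + 1)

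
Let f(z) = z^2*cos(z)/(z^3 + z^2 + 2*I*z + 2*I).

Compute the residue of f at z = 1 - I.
(3/10 - I/10)*cos(1 - I)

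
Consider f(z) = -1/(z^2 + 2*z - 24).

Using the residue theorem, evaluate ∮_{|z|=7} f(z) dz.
By the residue theorem, ∮_C f(z) dz = 2πi · (sum of the residues of f at the poles inside |z| = 7).

The denominator factors as (z - 4)*(z + 6), so the singularities of f are simple poles at z = 4, z = -6.
  |4|² = 16 < 49 = 7², so this pole is inside the contour.
  |-6|² = 36 < 49 = 7², so this pole is inside the contour.

With P(z) = -1 and Q(z) = z^2 + 2*z - 24, each pole is simple, so Res(f, z₀) = P(z₀)/Q'(z₀) with Q'(z) = 2*z + 2.
  Res(f, 4) = P(4)/Q'(4) = (-1)/(10) = -1/10
  Res(f, -6) = P(-6)/Q'(-6) = (-1)/(-10) = 1/10

Sum of residues inside C: 0
∮_C f(z) dz = 2πi · (0) = 0

Final answer: 0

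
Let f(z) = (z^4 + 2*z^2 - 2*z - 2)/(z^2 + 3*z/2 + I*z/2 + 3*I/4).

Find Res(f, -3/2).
-507/80 - 169*I/80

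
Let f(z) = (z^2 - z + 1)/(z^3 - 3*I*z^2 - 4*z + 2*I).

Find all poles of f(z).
The singularities of f are the zeros of the denominator. Factoring,
  z^3 - 3*I*z^2 - 4*z + 2*I = (z + 1 - I)*(z - 1 - I)*(z - I)
so the candidates are z = -1 + I, z = 1 + I, z = I.

Check the numerator P(z) = z^2 - z + 1 at each one:
  P(-1 + I) = 2 - 3*I ≠ 0, so z = -1 + I is a (simple) pole.
  P(1 + I) = I ≠ 0, so z = 1 + I is a (simple) pole.
  P(I) = -I ≠ 0, so z = I is a (simple) pole.

Poles of f: {-1 + I, I, 1 + I}

Final answer: {-1 + I, I, 1 + I}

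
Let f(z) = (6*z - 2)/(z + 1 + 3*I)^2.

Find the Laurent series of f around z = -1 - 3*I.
Put w = z - (-1 - 3*I), i.e. z = w - 1 - 3*I. The denominator is w^2, so it suffices to rewrite the numerator in powers of w.

P(z) = 6*z - 2
P(w - 1 - 3*I) = -8 - 18*I + 6*w

Dividing each term by w^2:
  f = (-8 - 18*I)/w^2 + 6/w

Substituting back w = z + 1 + 3*I:
  f(z) = (-8 - 18*I)/(z + 1 + 3*I)^2 + 6/(z + 1 + 3*I)

The series is finite because the numerator is a polynomial; the negative powers form the principal part, and the coefficient of 1/(z + 1 + 3*I) gives Res(f, -1 - 3*I) = 6.

Final answer: (-8 - 18*I)/(z + 1 + 3*I)^2 + 6/(z + 1 + 3*I)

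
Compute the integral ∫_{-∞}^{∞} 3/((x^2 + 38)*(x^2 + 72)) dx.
pi*(-19*sqrt(2) + 6*sqrt(38))/2584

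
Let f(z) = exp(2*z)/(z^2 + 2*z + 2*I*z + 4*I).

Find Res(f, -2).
Write f(z) = P(z)/Q(z) with P(z) = exp(2*z) and Q(z) = z^2 + 2*z + 2*I*z + 4*I.
The denominator factors as Q(z) = (z + 2)*(z + 2*I), so z = -2 is a simple zero of Q and P is analytic there; z = -2 is therefore a simple pole and
  Res(f, z₀) = P(z₀)/Q'(z₀).

Q'(z) = 2*z + 2 + 2*I, so Q'(-2) = -2 + 2*I.
P(-2) = exp(-4).

Res(f, -2) = (exp(-4))/(-2 + 2*I) = (-1/4 - I/4)*exp(-4)

Final answer: (-1/4 - I/4)*exp(-4)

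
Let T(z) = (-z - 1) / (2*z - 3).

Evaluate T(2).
Substitute z = 2:
  numerator:   -(2) - 1 = -3
  denominator: 2*(2) - 3 = 1
T(2) = (-3)/(1) = -3

Final answer: -3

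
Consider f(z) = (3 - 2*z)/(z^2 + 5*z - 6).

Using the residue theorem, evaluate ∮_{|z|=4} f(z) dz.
2*I*pi/7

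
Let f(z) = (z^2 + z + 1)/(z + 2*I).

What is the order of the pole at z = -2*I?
1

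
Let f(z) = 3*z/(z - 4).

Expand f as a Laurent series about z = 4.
12/(z - 4) + 3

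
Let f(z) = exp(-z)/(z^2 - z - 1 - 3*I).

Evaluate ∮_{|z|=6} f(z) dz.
pi*(-4/13 - 6*I/13)*exp(1 + I) + pi*(4/13 + 6*I/13)*exp(-2 - I)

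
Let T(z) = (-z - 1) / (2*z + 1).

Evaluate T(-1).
Substitute z = -1:
  numerator:   -(-1) - 1 = 0
  denominator: 2*(-1) + 1 = -1
T(-1) = (0)/(-1) = 0

Final answer: 0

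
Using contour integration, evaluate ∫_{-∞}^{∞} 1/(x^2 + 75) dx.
Let f(z) = 1/(z^2 + 75). The denominator has no real zeros and deg Q - deg P = 2 ≥ 2, so the integral of f over the upper semicircle |z| = R tends to 0 as R → ∞. Closing the contour in the upper half-plane,
  ∫_{-∞}^{∞} f(x) dx = 2πi · Σ Res(f, z_k)  over the poles with Im z_k > 0.

Zeros of the denominator: z^2 + 75 = 0 gives z = ±5*sqrt(3)*I.
Upper half-plane: z = 5*sqrt(3)*I (simple).

Each pole is a simple zero of Q(z) = z^2 + 75, so Res(f, z₀) = P(z₀)/Q'(z₀) with P(z) = 1, Q'(z) = 2*z:
  Res(f, 5*sqrt(3)*I) = (1)/(10*sqrt(3)*I) = -sqrt(3)*I/30

∫_{-∞}^{∞} f(x) dx = 2πi · (-sqrt(3)*I/30) = sqrt(3)*pi/15

Final answer: sqrt(3)*pi/15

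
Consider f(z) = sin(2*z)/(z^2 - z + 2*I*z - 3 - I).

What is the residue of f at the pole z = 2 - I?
sin(4 - 2*I)/3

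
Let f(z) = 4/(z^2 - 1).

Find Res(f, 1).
Write f(z) = P(z)/Q(z) with P(z) = 4 and Q(z) = z^2 - 1.
The denominator factors as Q(z) = (z + 1)*(z - 1), so z = 1 is a simple zero of Q and P is analytic there; z = 1 is therefore a simple pole and
  Res(f, z₀) = P(z₀)/Q'(z₀).

Q'(z) = 2*z, so Q'(1) = 2.
P(1) = 4.

Res(f, 1) = (4)/(2) = 2

Final answer: 2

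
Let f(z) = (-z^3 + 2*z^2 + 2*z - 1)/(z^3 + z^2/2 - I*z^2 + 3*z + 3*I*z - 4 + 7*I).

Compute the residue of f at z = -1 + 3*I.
Write f(z) = P(z)/Q(z) with P(z) = -z^3 + 2*z^2 + 2*z - 1 and Q(z) = z^3 + z^2/2 - I*z^2 + 3*z + 3*I*z - 4 + 7*I.
The denominator factors as Q(z) = (z - 3/2 + I)*(z + 1 - 3*I)*(z + 1 + I), so z = -1 + 3*I is a simple zero of Q and P is analytic there; z = -1 + 3*I is therefore a simple pole and
  Res(f, z₀) = P(z₀)/Q'(z₀).

Q'(z) = 3*z^2 + z - 2*I*z + 3 + 3*I, so Q'(-1 + 3*I) = -16 - 10*I.
P(-1 + 3*I) = -45 + 12*I.

Res(f, -1 + 3*I) = (-45 + 12*I)/(-16 - 10*I) = 150/89 - 321*I/178

Final answer: 150/89 - 321*I/178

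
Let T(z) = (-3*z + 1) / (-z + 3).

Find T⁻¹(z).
(3*z - 1)/(z - 3)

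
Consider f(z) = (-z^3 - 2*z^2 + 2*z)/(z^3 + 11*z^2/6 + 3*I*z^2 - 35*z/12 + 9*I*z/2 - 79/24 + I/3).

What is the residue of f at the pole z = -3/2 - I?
-771/178 + 363*I/356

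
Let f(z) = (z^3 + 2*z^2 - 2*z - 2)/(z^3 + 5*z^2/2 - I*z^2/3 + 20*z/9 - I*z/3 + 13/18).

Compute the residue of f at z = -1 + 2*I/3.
Write f(z) = P(z)/Q(z) with P(z) = z^3 + 2*z^2 - 2*z - 2 and Q(z) = z^3 + 5*z^2/2 - I*z^2/3 + 20*z/9 - I*z/3 + 13/18.
The denominator factors as Q(z) = (z + 1/2 + I/3)*(z + 1 - 2*I/3)*(z + 1), so z = -1 + 2*I/3 is a simple zero of Q and P is analytic there; z = -1 + 2*I/3 is therefore a simple pole and
  Res(f, z₀) = P(z₀)/Q'(z₀).

Q'(z) = 3*z^2 + 5*z - 2*I*z/3 + 20/9 - I/3, so Q'(-1 + 2*I/3) = -2/3 - I/3.
P(-1 + 2*I/3) = 13/9 - 62*I/27.

Res(f, -1 + 2*I/3) = (13/9 - 62*I/27)/(-2/3 - I/3) = -16/45 + 163*I/45

Final answer: -16/45 + 163*I/45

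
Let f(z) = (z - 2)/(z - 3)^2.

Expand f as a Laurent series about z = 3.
1/(z - 3)^2 + 1/(z - 3)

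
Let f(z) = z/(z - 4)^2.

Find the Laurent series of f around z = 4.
Put w = z - (4), i.e. z = w + 4. The denominator is w^2, so it suffices to rewrite the numerator in powers of w.

P(z) = z
P(w + 4) = 4 + w

Dividing each term by w^2:
  f = 4/w^2 + 1/w

Substituting back w = z - 4:
  f(z) = 4/(z - 4)^2 + 1/(z - 4)

The series is finite because the numerator is a polynomial; the negative powers form the principal part, and the coefficient of 1/(z - 4) gives Res(f, 4) = 1.

Final answer: 4/(z - 4)^2 + 1/(z - 4)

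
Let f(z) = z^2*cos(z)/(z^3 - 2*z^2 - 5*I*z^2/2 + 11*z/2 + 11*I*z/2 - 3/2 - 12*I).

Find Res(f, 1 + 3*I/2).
Write f(z) = P(z)/Q(z) with P(z) = z^2*cos(z) and Q(z) = z^3 - 2*z^2 - 5*I*z^2/2 + 11*z/2 + 11*I*z/2 - 3/2 - 12*I.
The denominator factors as Q(z) = (z - 1 + 2*I)*(z - 3*I)*(z - 1 - 3*I/2), so z = 1 + 3*I/2 is a simple zero of Q and P is analytic there; z = 1 + 3*I/2 is therefore a simple pole and
  Res(f, z₀) = P(z₀)/Q'(z₀).

Q'(z) = 3*z^2 - 4*z - 5*I*z + 11/2 + 11*I/2, so Q'(1 + 3*I/2) = 21/4 + 7*I/2.
P(1 + 3*I/2) = (-5/4 + 3*I)*cos(1 + 3*I/2).

Res(f, 1 + 3*I/2) = ((-5/4 + 3*I)*cos(1 + 3*I/2))/(21/4 + 7*I/2) = (9/91 + 46*I/91)*cos(1 + 3*I/2)

Final answer: (9/91 + 46*I/91)*cos(1 + 3*I/2)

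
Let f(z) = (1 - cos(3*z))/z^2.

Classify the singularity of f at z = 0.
removable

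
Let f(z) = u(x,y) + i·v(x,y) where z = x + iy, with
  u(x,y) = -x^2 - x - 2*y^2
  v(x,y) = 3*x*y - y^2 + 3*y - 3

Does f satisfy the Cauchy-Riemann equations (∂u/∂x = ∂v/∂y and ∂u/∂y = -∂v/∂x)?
∂u/∂x = -2*x - 1
∂v/∂y = 3*x - 2*y + 3
∂u/∂y = -4*y
∂v/∂x = 3*y
∂u/∂x ≠ ∂v/∂y and ∂u/∂y ≠ -∂v/∂x; the Cauchy-Riemann equations are not satisfied, so f is not analytic.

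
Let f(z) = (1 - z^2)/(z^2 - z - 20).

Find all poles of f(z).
The singularities of f are the zeros of the denominator. Factoring,
  z^2 - z - 20 = (z + 4)*(z - 5)
so the candidates are z = -4, z = 5.

Check the numerator P(z) = 1 - z^2 at each one:
  P(-4) = -15 ≠ 0, so z = -4 is a (simple) pole.
  P(5) = -24 ≠ 0, so z = 5 is a (simple) pole.

Poles of f: {-4, 5}

Final answer: {-4, 5}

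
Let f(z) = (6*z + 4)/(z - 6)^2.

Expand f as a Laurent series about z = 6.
Put w = z - (6), i.e. z = w + 6. The denominator is w^2, so it suffices to rewrite the numerator in powers of w.

P(z) = 6*z + 4
P(w + 6) = 40 + 6*w

Dividing each term by w^2:
  f = 40/w^2 + 6/w

Substituting back w = z - 6:
  f(z) = 40/(z - 6)^2 + 6/(z - 6)

The series is finite because the numerator is a polynomial; the negative powers form the principal part, and the coefficient of 1/(z - 6) gives Res(f, 6) = 6.

Final answer: 40/(z - 6)^2 + 6/(z - 6)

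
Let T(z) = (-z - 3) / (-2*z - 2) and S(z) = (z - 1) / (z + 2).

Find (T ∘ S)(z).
(T ∘ S)(z) = T(S(z)) = ((-1)*S(z) + (-3))/((-2)*S(z) + (-2)). Multiply numerator and denominator by z + 2:
  numerator:   (-1)*(z - 1) + (-3)*(z + 2) = -4*z - 5
  denominator: (-2)*(z - 1) + (-2)*(z + 2) = -4*z - 2
(T ∘ S)(z) = (-4*z - 5)/(-4*z - 2) = (4*z + 5)/(4*z + 2)

Final answer: (4*z + 5)/(4*z + 2)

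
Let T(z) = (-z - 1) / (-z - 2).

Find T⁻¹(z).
(-2*z + 1)/(z - 1)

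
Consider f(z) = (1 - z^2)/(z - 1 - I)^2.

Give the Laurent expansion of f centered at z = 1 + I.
Put w = z - (1 + I), i.e. z = w + 1 + I. The denominator is w^2, so it suffices to rewrite the numerator in powers of w.

P(z) = 1 - z^2
P(w + 1 + I) = 1 - 2*I + (-2 - 2*I)*w - w^2

Dividing each term by w^2:
  f = (1 - 2*I)/w^2 + (-2 - 2*I)/w - 1

Substituting back w = z - 1 - I:
  f(z) = (1 - 2*I)/(z - 1 - I)^2 + (-2 - 2*I)/(z - 1 - I) - 1

The series is finite because the numerator is a polynomial; the negative powers form the principal part, and the coefficient of 1/(z - 1 - I) gives Res(f, 1 + I) = -2 - 2*I.

Final answer: (1 - 2*I)/(z - 1 - I)^2 + (-2 - 2*I)/(z - 1 - I) - 1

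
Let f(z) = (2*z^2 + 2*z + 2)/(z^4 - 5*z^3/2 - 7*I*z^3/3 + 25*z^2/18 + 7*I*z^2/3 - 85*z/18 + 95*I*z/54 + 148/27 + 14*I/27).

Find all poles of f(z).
The singularities of f are the zeros of the denominator. Factoring,
  z^4 - 5*z^3/2 - 7*I*z^3/3 + 25*z^2/18 + 7*I*z^2/3 - 85*z/18 + 95*I*z/54 + 148/27 + 14*I/27 = (z + 2/3 + I)*(z - 3/2 - I/3)*(z - 2/3 - 2*I)*(z - 1 - I)
so the candidates are z = -2/3 - I, z = 3/2 + I/3, z = 2/3 + 2*I, z = 1 + I.

Check the numerator P(z) = 2*z^2 + 2*z + 2 at each one:
  P(-2/3 - I) = -4/9 + 2*I/3 ≠ 0, so z = -2/3 - I is a (simple) pole.
  P(3/2 + I/3) = 167/18 + 8*I/3 ≠ 0, so z = 3/2 + I/3 is a (simple) pole.
  P(2/3 + 2*I) = -34/9 + 28*I/3 ≠ 0, so z = 2/3 + 2*I is a (simple) pole.
  P(1 + I) = 4 + 6*I ≠ 0, so z = 1 + I is a (simple) pole.

Poles of f: {-2/3 - I, 2/3 + 2*I, 1 + I, 3/2 + I/3}

Final answer: {-2/3 - I, 2/3 + 2*I, 1 + I, 3/2 + I/3}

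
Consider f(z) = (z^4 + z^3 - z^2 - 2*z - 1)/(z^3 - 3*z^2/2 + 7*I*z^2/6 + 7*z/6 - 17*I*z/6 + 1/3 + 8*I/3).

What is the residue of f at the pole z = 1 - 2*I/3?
Write f(z) = P(z)/Q(z) with P(z) = z^4 + z^3 - z^2 - 2*z - 1 and Q(z) = z^3 - 3*z^2/2 + 7*I*z^2/6 + 7*z/6 - 17*I*z/6 + 1/3 + 8*I/3.
The denominator factors as Q(z) = (z - 1 + 2*I/3)*(z + 1/2 + 3*I/2)*(z - 1 - I), so z = 1 - 2*I/3 is a simple zero of Q and P is analytic there; z = 1 - 2*I/3 is therefore a simple pole and
  Res(f, z₀) = P(z₀)/Q'(z₀).

Q'(z) = 3*z^2 - 3*z + 7*I*z/3 + 7/6 - 17*I/6, so Q'(1 - 2*I/3) = 25/18 - 5*I/2.
P(1 - 2*I/3) = -434/81 - 14*I/27.

Res(f, 1 - 2*I/3) = (-434/81 - 14*I/27)/(25/18 - 5*I/2) = -1792/2385 - 1372*I/795

Final answer: -1792/2385 - 1372*I/795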